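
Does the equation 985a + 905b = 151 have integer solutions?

gcd(985, 905) = 5  (985 = 1*905 + 80, 905 = 11*80 + 25, 80 = 3*25 + 5, 25 = 5*5).
5 does not divide 151 (remainder 1), so no integer solutions.

no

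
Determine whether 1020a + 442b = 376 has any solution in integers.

no

gcd(1020, 442) = 34  (1020 = 2*442 + 136, 442 = 3*136 + 34, 136 = 4*34).
34 does not divide 376 (remainder 2), so no integer solutions.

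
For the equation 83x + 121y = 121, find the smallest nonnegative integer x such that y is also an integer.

0

gcd(121, 83):
  121 = 1·83 + 38
  83 = 2·38 + 7
  38 = 5·7 + 3
  7 = 2·3 + 1
  3 = 3·1
so gcd(121, 83) = 1.
1 divides 121, so solutions exist.
Back-substitute for Bézout coefficients:
  1 = 7 - 2·3
  ... = 83·(35) + 121·(-24)
Scale by 121/1 = 121: (x₀, y₀) = (4235, -2904).
General solution: x = 4235 + 121t, y = -2904 - 83t for integer t.
x ≥ 0: smallest is 4235 mod 121 = 0 (at t = -35), with y = 1.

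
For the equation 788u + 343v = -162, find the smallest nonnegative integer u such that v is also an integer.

gcd(788, 343):
  788 = 2×343 + 102
  343 = 3×102 + 37
  102 = 2×37 + 28
  37 = 1×28 + 9
  28 = 3×9 + 1
  9 = 9×1
so gcd(788, 343) = 1.
1 divides -162, so solutions exist.
Back-substitute for Bézout coefficients:
  1 = 28 - 3×9
  ... = 788×(37) + 343×(-85)
Scale by -162/1 = -162: (u₀, v₀) = (-5994, 13770).
General solution: u = -5994 + 343t, v = 13770 - 788t for integer t.
u ≥ 0: smallest is -5994 mod 343 = 180 (at t = 18), with v = -414.

180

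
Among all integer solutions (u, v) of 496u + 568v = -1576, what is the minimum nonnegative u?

14

gcd(568, 496) = 8.
8 divides -1576, so solutions exist.
By Bézout, 496*(-8) + 568*(7) = 8.
Scale by -1576/8 = -197: (u₀, v₀) = (1576, -1379).
General solution: u = 1576 + 71t, v = -1379 - 62t for integer t.
u ≥ 0: smallest is 1576 mod 71 = 14 (at t = -22), with v = -15.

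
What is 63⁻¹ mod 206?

gcd(206, 63) = 1  (206 = 3*63 + 17, 63 = 3*17 + 12, 17 = 1*12 + 5, 12 = 2*5 + 2, 5 = 2*2 + 1, 2 = 2*1).
Back-substituting, 63*(-85) + 206*(26) = 1.
So 63*-85 ≡ 1 (mod 206), and -85 mod 206 = 121.

121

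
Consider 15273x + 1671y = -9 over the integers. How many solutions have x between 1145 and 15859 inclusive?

gcd(15273, 1671) = 3  (15273 = 9·1671 + 234, 1671 = 7·234 + 33, 234 = 7·33 + 3, 33 = 11·3).
Back-substituting, 15273·(50) + 1671·(-457) = 3.
Scale by -3: particular solution (-150, 1371); reduce x mod 557: (407, -3720).
General solution: x = 407 + 557t, y = -3720 - 5091t for integer t.
1145 ≤ 407 + 557t ≤ 15859 gives t ∈ [2, 27], which is 26 values.

26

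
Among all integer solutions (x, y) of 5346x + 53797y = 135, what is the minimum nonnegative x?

gcd(53797, 5346) = 1.
1 divides 135, so solutions exist.
By Bézout, 5346·(-3512) + 53797·(349) = 1.
Scale by 135/1 = 135: (x₀, y₀) = (-474120, 47115).
General solution: x = -474120 + 53797t, y = 47115 - 5346t for integer t.
x ≥ 0: smallest is -474120 mod 53797 = 10053 (at t = 9), with y = -999.

10053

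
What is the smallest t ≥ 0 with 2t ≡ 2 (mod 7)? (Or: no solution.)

gcd(7, 2) = 1  (7 = 3·2 + 1, 2 = 2·1).
1 divides 2, so solutions exist.
Back-substituting, 2·(-3) + 7·(1) = 1.
So 2·(-3) ≡ 1 (mod 7); multiply by 2: t ≡ -6 (mod 7).
Smallest nonnegative: t = -6 mod 7 = 1.

1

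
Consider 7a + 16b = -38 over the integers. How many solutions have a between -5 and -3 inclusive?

gcd(16, 7):
  16 = 2×7 + 2
  7 = 3×2 + 1
  2 = 2×1
so gcd(16, 7) = 1.
Back-substitute for Bézout coefficients:
  1 = 7 - 3×2
  ... = 7×(7) + 16×(-3)
Scale by -38: particular solution (-266, 114); reduce a mod 16: (6, -5).
General solution: a = 6 + 16t, b = -5 - 7t for integer t.
-5 ≤ 6 + 16t ≤ -3 gives t ∈ [0, -1], which is 0 values.

0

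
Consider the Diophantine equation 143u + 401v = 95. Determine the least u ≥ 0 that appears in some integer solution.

gcd(401, 143) = 1  (401 = 2·143 + 115, 143 = 1·115 + 28, 115 = 4·28 + 3, 28 = 9·3 + 1, 3 = 3·1).
1 divides 95, so solutions exist.
Back-substituting, 143·(129) + 401·(-46) = 1.
Scale by 95/1 = 95: (u₀, v₀) = (12255, -4370).
General solution: u = 12255 + 401t, v = -4370 - 143t for integer t.
u ≥ 0: smallest is 12255 mod 401 = 225 (at t = -30), with v = -80.

225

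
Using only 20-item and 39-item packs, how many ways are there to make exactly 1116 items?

Need nonnegative integers with 20j + 39k = 1116.
gcd(20, 39) = 1, and 20·(2) + 39·(-1) = 1.
So (j₀, k₀) = (2232, -1116); general j = 2232 + 39t, k = -1116 - 20t.
j ≥ 0 ⇒ t ≥ -57; k ≥ 0 ⇒ t ≤ -56. That's 2 values of t.

2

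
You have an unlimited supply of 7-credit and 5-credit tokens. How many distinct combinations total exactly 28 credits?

1

Need nonnegative integers with 7j + 5k = 28.
gcd(7, 5) = 1, and 7·(-2) + 5·(3) = 1.
So (j₀, k₀) = (-56, 84); general j = -56 + 5t, k = 84 - 7t.
j ≥ 0 ⇒ t ≥ 12; k ≥ 0 ⇒ t ≤ 12. That's 1 value of t.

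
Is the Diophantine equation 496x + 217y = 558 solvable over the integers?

yes

gcd(496, 217) = 31  (496 = 2·217 + 62, 217 = 3·62 + 31, 62 = 2·31).
31 divides 558, so integer solutions exist.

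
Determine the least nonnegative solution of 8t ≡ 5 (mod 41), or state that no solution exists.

gcd(41, 8):
  41 = 5·8 + 1
  8 = 8·1
so gcd(41, 8) = 1.
1 divides 5, so solutions exist.
Back-substitute for Bézout coefficients:
  1 = 41 - 5·8
  ... = 8·(-5) + 41·(1)
So 8·(-5) ≡ 1 (mod 41); multiply by 5: t ≡ -25 (mod 41).
Smallest nonnegative: t = -25 mod 41 = 16.

16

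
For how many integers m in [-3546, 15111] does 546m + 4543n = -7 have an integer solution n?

gcd(4543, 546) = 7  (4543 = 8·546 + 175, 546 = 3·175 + 21, 175 = 8·21 + 7, 21 = 3·7).
Back-substituting, 546·(-208) + 4543·(25) = 7.
Scale by -1: particular solution (208, -25); reduce m mod 649: (208, -25).
General solution: m = 208 + 649t, n = -25 - 78t for integer t.
-3546 ≤ 208 + 649t ≤ 15111 gives t ∈ [-5, 22], which is 28 values.

28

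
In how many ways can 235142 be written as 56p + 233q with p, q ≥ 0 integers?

18

gcd(233, 56) = 1.
By Bézout, 56*(-104) + 233*(25) = 1.
One solution: (213, 958).
General: p = 213 + 233t, q = 958 - 56t.
p ≥ 0 ⇒ t ≥ 0; q ≥ 0 ⇒ t ≤ 17. So t ∈ [0, 17]: 18 solutions.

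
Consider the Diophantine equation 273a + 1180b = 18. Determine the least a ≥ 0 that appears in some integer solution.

gcd(1180, 273) = 1.
1 divides 18, so solutions exist.
By Bézout, 273·(-523) + 1180·(121) = 1.
Scale by 18/1 = 18: (a₀, b₀) = (-9414, 2178).
General solution: a = -9414 + 1180t, b = 2178 - 273t for integer t.
a ≥ 0: smallest is -9414 mod 1180 = 26 (at t = 8), with b = -6.

26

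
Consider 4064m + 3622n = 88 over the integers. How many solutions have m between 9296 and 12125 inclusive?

1

gcd(4064, 3622) = 2.
By Bézout, 4064*(-295) + 3622*(331) = 2.
Particular solution: (1508, -1692).
General solution: m = 1508 + 1811t, n = -1692 - 2032t for integer t.
9296 ≤ 1508 + 1811t ≤ 12125 gives t ∈ [5, 5], which is 1 value.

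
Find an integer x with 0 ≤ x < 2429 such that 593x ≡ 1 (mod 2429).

gcd(2429, 593) = 1.
By Bézout, 593×(213) + 2429×(-52) = 1.
So 593×213 ≡ 1 (mod 2429), and 213 mod 2429 = 213.

213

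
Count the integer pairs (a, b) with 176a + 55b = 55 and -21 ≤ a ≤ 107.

26

gcd(176, 55):
  176 = 3×55 + 11
  55 = 5×11
so gcd(176, 55) = 11.
Back-substitute for Bézout coefficients:
  11 = 176 - 3×55
  ... = 176×(1) + 55×(-3)
Scale by 5: particular solution (5, -15); reduce a mod 5: (0, 1).
General solution: a = 0 + 5t, b = 1 - 16t for integer t.
-21 ≤ 0 + 5t ≤ 107 gives t ∈ [-4, 21], which is 26 values.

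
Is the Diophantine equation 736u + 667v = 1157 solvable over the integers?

no

gcd(736, 667):
  736 = 1·667 + 69
  667 = 9·69 + 46
  69 = 1·46 + 23
  46 = 2·23
so gcd(736, 667) = 23.
23 does not divide 1157 (remainder 7), so no integer solutions.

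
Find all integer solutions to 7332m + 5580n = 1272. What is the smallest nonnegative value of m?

281

gcd(7332, 5580):
  7332 = 1×5580 + 1752
  5580 = 3×1752 + 324
  1752 = 5×324 + 132
  324 = 2×132 + 60
  132 = 2×60 + 12
  60 = 5×12
so gcd(7332, 5580) = 12.
12 divides 1272, so solutions exist.
Back-substitute for Bézout coefficients:
  12 = 132 - 2×60
  ... = 7332×(86) + 5580×(-113)
Scale by 1272/12 = 106: (m₀, n₀) = (9116, -11978).
General solution: m = 9116 + 465t, n = -11978 - 611t for integer t.
m ≥ 0: smallest is 9116 mod 465 = 281 (at t = -19), with n = -369.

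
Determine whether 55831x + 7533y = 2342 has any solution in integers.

gcd(55831, 7533):
  55831 = 7·7533 + 3100
  7533 = 2·3100 + 1333
  3100 = 2·1333 + 434
  1333 = 3·434 + 31
  434 = 14·31
so gcd(55831, 7533) = 31.
31 does not divide 2342 (remainder 17), so no integer solutions.

no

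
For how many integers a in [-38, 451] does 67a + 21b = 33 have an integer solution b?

23

gcd(67, 21) = 1.
By Bézout, 67·(-5) + 21·(16) = 1.
Particular solution: (3, -8).
General solution: a = 3 + 21t, b = -8 - 67t for integer t.
-38 ≤ 3 + 21t ≤ 451 gives t ∈ [-1, 21], which is 23 values.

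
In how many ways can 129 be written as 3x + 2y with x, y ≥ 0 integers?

gcd(3, 2) = 1.
By Bézout, 3×(1) + 2×(-1) = 1.
One solution: (1, 63).
General: x = 1 + 2t, y = 63 - 3t.
x ≥ 0 ⇒ t ≥ 0; y ≥ 0 ⇒ t ≤ 21. So t ∈ [0, 21]: 22 solutions.

22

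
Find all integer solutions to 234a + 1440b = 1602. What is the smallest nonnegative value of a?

13

gcd(1440, 234):
  1440 = 6*234 + 36
  234 = 6*36 + 18
  36 = 2*18
so gcd(1440, 234) = 18.
18 divides 1602, so solutions exist.
Back-substitute for Bézout coefficients:
  18 = 234 - 6*36
  ... = 234*(37) + 1440*(-6)
Scale by 1602/18 = 89: (a₀, b₀) = (3293, -534).
General solution: a = 3293 + 80t, b = -534 - 13t for integer t.
a ≥ 0: smallest is 3293 mod 80 = 13 (at t = -41), with b = -1.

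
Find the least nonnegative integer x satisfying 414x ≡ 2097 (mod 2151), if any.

gcd(2151, 414) = 9.
9 divides 2097, so solutions exist.
By Bézout, 414×(26) + 2151×(-5) = 9.
So 414×(26) ≡ 9 (mod 2151); multiply by 233: x ≡ 6058 (mod 239).
Smallest nonnegative: x = 6058 mod 239 = 83.

83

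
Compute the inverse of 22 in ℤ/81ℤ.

gcd(81, 22) = 1  (81 = 3·22 + 15, 22 = 1·15 + 7, 15 = 2·7 + 1, 7 = 7·1).
Back-substituting, 22·(-11) + 81·(3) = 1.
So 22·-11 ≡ 1 (mod 81), and -11 mod 81 = 70.

70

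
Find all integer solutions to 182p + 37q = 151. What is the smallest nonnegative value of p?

36

gcd(182, 37):
  182 = 4*37 + 34
  37 = 1*34 + 3
  34 = 11*3 + 1
  3 = 3*1
so gcd(182, 37) = 1.
1 divides 151, so solutions exist.
Back-substitute for Bézout coefficients:
  1 = 34 - 11*3
  ... = 182*(12) + 37*(-59)
Scale by 151/1 = 151: (p₀, q₀) = (1812, -8909).
General solution: p = 1812 + 37t, q = -8909 - 182t for integer t.
p ≥ 0: smallest is 1812 mod 37 = 36 (at t = -48), with q = -173.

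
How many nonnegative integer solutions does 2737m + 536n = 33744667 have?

gcd(2737, 536) = 1.
By Bézout, 2737·(-47) + 536·(240) = 1.
One solution: (531, 60245).
General: m = 531 + 536t, n = 60245 - 2737t.
m ≥ 0 ⇒ t ≥ 0; n ≥ 0 ⇒ t ≤ 22. So t ∈ [0, 22]: 23 solutions.

23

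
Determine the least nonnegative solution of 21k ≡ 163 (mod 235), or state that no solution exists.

gcd(235, 21) = 1  (235 = 11*21 + 4, 21 = 5*4 + 1, 4 = 4*1).
1 divides 163, so solutions exist.
Back-substituting, 21*(56) + 235*(-5) = 1.
So 21*(56) ≡ 1 (mod 235); multiply by 163: k ≡ 9128 (mod 235).
Smallest nonnegative: k = 9128 mod 235 = 198.

198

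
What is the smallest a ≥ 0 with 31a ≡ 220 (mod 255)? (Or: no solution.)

gcd(255, 31) = 1  (255 = 8·31 + 7, 31 = 4·7 + 3, 7 = 2·3 + 1, 3 = 3·1).
1 divides 220, so solutions exist.
Back-substituting, 31·(-74) + 255·(9) = 1.
So 31·(-74) ≡ 1 (mod 255); multiply by 220: a ≡ -16280 (mod 255).
Smallest nonnegative: a = -16280 mod 255 = 40.

40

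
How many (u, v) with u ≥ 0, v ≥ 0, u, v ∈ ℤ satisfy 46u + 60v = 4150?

gcd(60, 46) = 2.
By Bézout, 46×(-13) + 60×(10) = 2.
One solution: (25, 50).
General: u = 25 + 30t, v = 50 - 23t.
u ≥ 0 ⇒ t ≥ 0; v ≥ 0 ⇒ t ≤ 2. So t ∈ [0, 2]: 3 solutions.

3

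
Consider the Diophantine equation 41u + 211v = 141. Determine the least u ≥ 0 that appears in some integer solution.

gcd(211, 41) = 1.
1 divides 141, so solutions exist.
By Bézout, 41*(-36) + 211*(7) = 1.
Scale by 141/1 = 141: (u₀, v₀) = (-5076, 987).
General solution: u = -5076 + 211t, v = 987 - 41t for integer t.
u ≥ 0: smallest is -5076 mod 211 = 199 (at t = 25), with v = -38.

199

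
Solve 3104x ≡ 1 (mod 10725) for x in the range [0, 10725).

gcd(10725, 3104):
  10725 = 3·3104 + 1413
  3104 = 2·1413 + 278
  1413 = 5·278 + 23
  278 = 12·23 + 2
  23 = 11·2 + 1
  2 = 2·1
so gcd(10725, 3104) = 1.
Back-substitute for Bézout coefficients:
  1 = 23 - 11·2
  ... = 3104·(-5131) + 10725·(1485)
So 3104·-5131 ≡ 1 (mod 10725), and -5131 mod 10725 = 5594.

5594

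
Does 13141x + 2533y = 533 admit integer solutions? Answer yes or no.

no

gcd(13141, 2533):
  13141 = 5×2533 + 476
  2533 = 5×476 + 153
  476 = 3×153 + 17
  153 = 9×17
so gcd(13141, 2533) = 17.
17 does not divide 533 (remainder 6), so no integer solutions.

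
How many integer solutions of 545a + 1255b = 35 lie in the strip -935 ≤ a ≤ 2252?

12

gcd(1255, 545) = 5  (1255 = 2*545 + 165, 545 = 3*165 + 50, 165 = 3*50 + 15, 50 = 3*15 + 5, 15 = 3*5).
Back-substituting, 545*(76) + 1255*(-33) = 5.
Scale by 7: particular solution (532, -231); reduce a mod 251: (30, -13).
General solution: a = 30 + 251t, b = -13 - 109t for integer t.
-935 ≤ 30 + 251t ≤ 2252 gives t ∈ [-3, 8], which is 12 values.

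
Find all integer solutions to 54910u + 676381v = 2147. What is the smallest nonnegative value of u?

gcd(676381, 54910):
  676381 = 12·54910 + 17461
  54910 = 3·17461 + 2527
  17461 = 6·2527 + 2299
  2527 = 1·2299 + 228
  2299 = 10·228 + 19
  228 = 12·19
so gcd(676381, 54910) = 19.
19 divides 2147, so solutions exist.
Back-substitute for Bézout coefficients:
  19 = 2299 - 10·228
  ... = 54910·(-2944) + 676381·(239)
Scale by 2147/19 = 113: (u₀, v₀) = (-332672, 27007).
General solution: u = -332672 + 35599t, v = 27007 - 2890t for integer t.
u ≥ 0: smallest is -332672 mod 35599 = 23318 (at t = 10), with v = -1893.

23318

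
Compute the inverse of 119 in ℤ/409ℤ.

55

gcd(409, 119) = 1  (409 = 3·119 + 52, 119 = 2·52 + 15, 52 = 3·15 + 7, 15 = 2·7 + 1, 7 = 7·1).
Back-substituting, 119·(55) + 409·(-16) = 1.
So 119·55 ≡ 1 (mod 409), and 55 mod 409 = 55.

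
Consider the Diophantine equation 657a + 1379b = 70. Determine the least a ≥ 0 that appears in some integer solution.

210

gcd(1379, 657) = 1  (1379 = 2·657 + 65, 657 = 10·65 + 7, 65 = 9·7 + 2, 7 = 3·2 + 1, 2 = 2·1).
1 divides 70, so solutions exist.
Back-substituting, 657·(594) + 1379·(-283) = 1.
Scale by 70/1 = 70: (a₀, b₀) = (41580, -19810).
General solution: a = 41580 + 1379t, b = -19810 - 657t for integer t.
a ≥ 0: smallest is 41580 mod 1379 = 210 (at t = -30), with b = -100.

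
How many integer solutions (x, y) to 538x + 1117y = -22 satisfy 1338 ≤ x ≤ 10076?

gcd(1117, 538) = 1.
By Bézout, 538×(-218) + 1117×(105) = 1.
Particular solution: (328, -158).
General solution: x = 328 + 1117t, y = -158 - 538t for integer t.
1338 ≤ 328 + 1117t ≤ 10076 gives t ∈ [1, 8], which is 8 values.

8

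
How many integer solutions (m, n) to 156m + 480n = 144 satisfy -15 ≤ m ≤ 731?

19

gcd(480, 156):
  480 = 3·156 + 12
  156 = 13·12
so gcd(480, 156) = 12.
Back-substitute for Bézout coefficients:
  12 = 480 - 3·156
  ... = 156·(-3) + 480·(1)
Scale by 12: particular solution (-36, 12); reduce m mod 40: (4, -1).
General solution: m = 4 + 40t, n = -1 - 13t for integer t.
-15 ≤ 4 + 40t ≤ 731 gives t ∈ [0, 18], which is 19 values.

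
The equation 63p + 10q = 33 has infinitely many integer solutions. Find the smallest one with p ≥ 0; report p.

gcd(63, 10):
  63 = 6·10 + 3
  10 = 3·3 + 1
  3 = 3·1
so gcd(63, 10) = 1.
1 divides 33, so solutions exist.
Back-substitute for Bézout coefficients:
  1 = 10 - 3·3
  ... = 63·(-3) + 10·(19)
Scale by 33/1 = 33: (p₀, q₀) = (-99, 627).
General solution: p = -99 + 10t, q = 627 - 63t for integer t.
p ≥ 0: smallest is -99 mod 10 = 1 (at t = 10), with q = -3.

1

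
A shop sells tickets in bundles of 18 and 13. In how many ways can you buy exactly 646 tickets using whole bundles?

Need nonnegative integers with 18j + 13k = 646.
gcd(18, 13) = 1, and 18·(-5) + 13·(7) = 1.
So (j₀, k₀) = (-3230, 4522); general j = -3230 + 13t, k = 4522 - 18t.
j ≥ 0 ⇒ t ≥ 249; k ≥ 0 ⇒ t ≤ 251. That's 3 values of t.

3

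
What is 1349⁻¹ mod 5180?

gcd(5180, 1349) = 1.
By Bézout, 1349*(-1271) + 5180*(331) = 1.
So 1349*-1271 ≡ 1 (mod 5180), and -1271 mod 5180 = 3909.

3909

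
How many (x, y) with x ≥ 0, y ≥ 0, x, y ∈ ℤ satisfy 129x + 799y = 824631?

gcd(799, 129) = 1.
By Bézout, 129×(-192) + 799×(31) = 1.
One solution: (688, 921).
General: x = 688 + 799t, y = 921 - 129t.
x ≥ 0 ⇒ t ≥ 0; y ≥ 0 ⇒ t ≤ 7. So t ∈ [0, 7]: 8 solutions.

8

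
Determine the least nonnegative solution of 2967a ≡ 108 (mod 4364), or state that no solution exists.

128

gcd(4364, 2967):
  4364 = 1×2967 + 1397
  2967 = 2×1397 + 173
  1397 = 8×173 + 13
  173 = 13×13 + 4
  13 = 3×4 + 1
  4 = 4×1
so gcd(4364, 2967) = 1.
1 divides 108, so solutions exist.
Back-substitute for Bézout coefficients:
  1 = 13 - 3×4
  ... = 2967×(-1009) + 4364×(686)
So 2967×(-1009) ≡ 1 (mod 4364); multiply by 108: a ≡ -108972 (mod 4364).
Smallest nonnegative: a = -108972 mod 4364 = 128.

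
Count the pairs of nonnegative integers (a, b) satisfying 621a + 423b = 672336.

23

gcd(621, 423):
  621 = 1×423 + 198
  423 = 2×198 + 27
  198 = 7×27 + 9
  27 = 3×9
so gcd(621, 423) = 9.
Back-substitute for Bézout coefficients:
  9 = 198 - 7×27
  ... = 621×(15) + 423×(-22)
Scale by 74704: one solution is (1120560, -1643488). Reduce a mod 47: (33, 1541).
General: a = 33 + 47t, b = 1541 - 69t.
a ≥ 0 ⇒ t ≥ 0; b ≥ 0 ⇒ t ≤ 22. So t ∈ [0, 22]: 23 solutions.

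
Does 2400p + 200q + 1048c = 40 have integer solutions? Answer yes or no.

yes

gcd(2400, 200) = 200  (2400 = 12*200).
gcd(200, 1048) = 8.
8 divides 40, so integer solutions exist.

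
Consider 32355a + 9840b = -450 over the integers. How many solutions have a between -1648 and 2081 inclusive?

6

gcd(32355, 9840):
  32355 = 3*9840 + 2835
  9840 = 3*2835 + 1335
  2835 = 2*1335 + 165
  1335 = 8*165 + 15
  165 = 11*15
so gcd(32355, 9840) = 15.
Back-substitute for Bézout coefficients:
  15 = 1335 - 8*165
  ... = 32355*(-59) + 9840*(194)
Scale by -30: particular solution (1770, -5820); reduce a mod 656: (458, -1506).
General solution: a = 458 + 656t, b = -1506 - 2157t for integer t.
-1648 ≤ 458 + 656t ≤ 2081 gives t ∈ [-3, 2], which is 6 values.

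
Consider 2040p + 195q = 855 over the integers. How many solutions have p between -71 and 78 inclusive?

11

gcd(2040, 195) = 15.
By Bézout, 2040×(-2) + 195×(21) = 15.
Particular solution: (3, -27).
General solution: p = 3 + 13t, q = -27 - 136t for integer t.
-71 ≤ 3 + 13t ≤ 78 gives t ∈ [-5, 5], which is 11 values.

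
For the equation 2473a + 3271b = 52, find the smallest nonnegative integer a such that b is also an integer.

1369

gcd(3271, 2473):
  3271 = 1*2473 + 798
  2473 = 3*798 + 79
  798 = 10*79 + 8
  79 = 9*8 + 7
  8 = 1*7 + 1
  7 = 7*1
so gcd(3271, 2473) = 1.
1 divides 52, so solutions exist.
Back-substitute for Bézout coefficients:
  1 = 8 - 1*7
  ... = 2473*(-414) + 3271*(313)
Scale by 52/1 = 52: (a₀, b₀) = (-21528, 16276).
General solution: a = -21528 + 3271t, b = 16276 - 2473t for integer t.
a ≥ 0: smallest is -21528 mod 3271 = 1369 (at t = 7), with b = -1035.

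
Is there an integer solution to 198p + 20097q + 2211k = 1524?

no

gcd(20097, 198):
  20097 = 101·198 + 99
  198 = 2·99
so gcd(20097, 198) = 99.
gcd(99, 2211) = 33.
33 does not divide 1524 (remainder 6), so no integer solutions.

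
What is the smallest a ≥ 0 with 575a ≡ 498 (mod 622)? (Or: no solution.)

532

gcd(622, 575) = 1.
1 divides 498, so solutions exist.
By Bézout, 575·(-225) + 622·(208) = 1.
So 575·(-225) ≡ 1 (mod 622); multiply by 498: a ≡ -112050 (mod 622).
Smallest nonnegative: a = -112050 mod 622 = 532.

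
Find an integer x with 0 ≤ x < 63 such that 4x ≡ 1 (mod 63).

gcd(63, 4) = 1  (63 = 15×4 + 3, 4 = 1×3 + 1, 3 = 3×1).
Back-substituting, 4×(16) + 63×(-1) = 1.
So 4×16 ≡ 1 (mod 63), and 16 mod 63 = 16.

16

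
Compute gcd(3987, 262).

1

gcd(3987, 262) = 1  (3987 = 15*262 + 57, 262 = 4*57 + 34, 57 = 1*34 + 23, 34 = 1*23 + 11, 23 = 2*11 + 1, 11 = 11*1).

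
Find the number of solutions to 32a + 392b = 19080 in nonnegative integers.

gcd(392, 32):
  392 = 12·32 + 8
  32 = 4·8
so gcd(392, 32) = 8.
Back-substitute for Bézout coefficients:
  8 = 392 - 12·32
  ... = 32·(-12) + 392·(1)
Scale by 2385: one solution is (-28620, 2385). Reduce a mod 49: (45, 45).
General: a = 45 + 49t, b = 45 - 4t.
a ≥ 0 ⇒ t ≥ 0; b ≥ 0 ⇒ t ≤ 11. So t ∈ [0, 11]: 12 solutions.

12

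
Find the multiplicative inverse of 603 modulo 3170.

1677

gcd(3170, 603) = 1.
By Bézout, 603*(-1493) + 3170*(284) = 1.
So 603*-1493 ≡ 1 (mod 3170), and -1493 mod 3170 = 1677.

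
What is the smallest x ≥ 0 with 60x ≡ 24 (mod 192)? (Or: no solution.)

gcd(192, 60):
  192 = 3*60 + 12
  60 = 5*12
so gcd(192, 60) = 12.
12 divides 24, so solutions exist.
Back-substitute for Bézout coefficients:
  12 = 192 - 3*60
  ... = 60*(-3) + 192*(1)
So 60*(-3) ≡ 12 (mod 192); multiply by 2: x ≡ -6 (mod 16).
Smallest nonnegative: x = -6 mod 16 = 10.

10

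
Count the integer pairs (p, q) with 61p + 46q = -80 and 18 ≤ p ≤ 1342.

28

gcd(61, 46) = 1  (61 = 1*46 + 15, 46 = 3*15 + 1, 15 = 15*1).
Back-substituting, 61*(-3) + 46*(4) = 1.
Scale by -80: particular solution (240, -320); reduce p mod 46: (10, -15).
General solution: p = 10 + 46t, q = -15 - 61t for integer t.
18 ≤ 10 + 46t ≤ 1342 gives t ∈ [1, 28], which is 28 values.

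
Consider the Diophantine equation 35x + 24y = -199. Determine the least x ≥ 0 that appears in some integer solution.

gcd(35, 24) = 1  (35 = 1×24 + 11, 24 = 2×11 + 2, 11 = 5×2 + 1, 2 = 2×1).
1 divides -199, so solutions exist.
Back-substituting, 35×(11) + 24×(-16) = 1.
Scale by -199/1 = -199: (x₀, y₀) = (-2189, 3184).
General solution: x = -2189 + 24t, y = 3184 - 35t for integer t.
x ≥ 0: smallest is -2189 mod 24 = 19 (at t = 92), with y = -36.

19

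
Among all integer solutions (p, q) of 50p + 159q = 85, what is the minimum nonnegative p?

gcd(159, 50):
  159 = 3×50 + 9
  50 = 5×9 + 5
  9 = 1×5 + 4
  5 = 1×4 + 1
  4 = 4×1
so gcd(159, 50) = 1.
1 divides 85, so solutions exist.
Back-substitute for Bézout coefficients:
  1 = 5 - 1×4
  ... = 50×(35) + 159×(-11)
Scale by 85/1 = 85: (p₀, q₀) = (2975, -935).
General solution: p = 2975 + 159t, q = -935 - 50t for integer t.
p ≥ 0: smallest is 2975 mod 159 = 113 (at t = -18), with q = -35.

113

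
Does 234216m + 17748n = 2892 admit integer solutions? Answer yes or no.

gcd(234216, 17748) = 36  (234216 = 13×17748 + 3492, 17748 = 5×3492 + 288, 3492 = 12×288 + 36, 288 = 8×36).
36 does not divide 2892 (remainder 12), so no integer solutions.

no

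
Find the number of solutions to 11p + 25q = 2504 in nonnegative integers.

gcd(25, 11) = 1.
By Bézout, 11×(-9) + 25×(4) = 1.
One solution: (14, 94).
General: p = 14 + 25t, q = 94 - 11t.
p ≥ 0 ⇒ t ≥ 0; q ≥ 0 ⇒ t ≤ 8. So t ∈ [0, 8]: 9 solutions.

9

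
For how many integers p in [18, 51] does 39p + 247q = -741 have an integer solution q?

gcd(247, 39) = 13  (247 = 6×39 + 13, 39 = 3×13).
Back-substituting, 39×(-6) + 247×(1) = 13.
Scale by -57: particular solution (342, -57); reduce p mod 19: (0, -3).
General solution: p = 0 + 19t, q = -3 - 3t for integer t.
18 ≤ 0 + 19t ≤ 51 gives t ∈ [1, 2], which is 2 values.

2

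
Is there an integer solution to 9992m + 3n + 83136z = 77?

yes

gcd(9992, 3):
  9992 = 3330×3 + 2
  3 = 1×2 + 1
  2 = 2×1
so gcd(9992, 3) = 1.
gcd(1, 83136) = 1.
1 divides 77, so integer solutions exist.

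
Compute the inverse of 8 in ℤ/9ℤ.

8

gcd(9, 8):
  9 = 1·8 + 1
  8 = 8·1
so gcd(9, 8) = 1.
Back-substitute for Bézout coefficients:
  1 = 9 - 1·8
  ... = 8·(-1) + 9·(1)
So 8·-1 ≡ 1 (mod 9), and -1 mod 9 = 8.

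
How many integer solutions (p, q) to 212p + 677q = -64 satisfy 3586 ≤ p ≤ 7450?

gcd(677, 212) = 1  (677 = 3×212 + 41, 212 = 5×41 + 7, 41 = 5×7 + 6, 7 = 1×6 + 1, 6 = 6×1).
Back-substituting, 212×(99) + 677×(-31) = 1.
Scale by -64: particular solution (-6336, 1984); reduce p mod 677: (434, -136).
General solution: p = 434 + 677t, q = -136 - 212t for integer t.
3586 ≤ 434 + 677t ≤ 7450 gives t ∈ [5, 10], which is 6 values.

6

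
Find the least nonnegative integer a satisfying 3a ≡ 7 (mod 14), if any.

gcd(14, 3) = 1  (14 = 4·3 + 2, 3 = 1·2 + 1, 2 = 2·1).
1 divides 7, so solutions exist.
Back-substituting, 3·(5) + 14·(-1) = 1.
So 3·(5) ≡ 1 (mod 14); multiply by 7: a ≡ 35 (mod 14).
Smallest nonnegative: a = 35 mod 14 = 7.

7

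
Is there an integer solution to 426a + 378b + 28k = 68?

yes

gcd(426, 378) = 6.
gcd(6, 28) = 2.
2 divides 68, so integer solutions exist.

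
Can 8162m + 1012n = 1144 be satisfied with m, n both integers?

gcd(8162, 1012) = 22.
22 divides 1144, so integer solutions exist.

yes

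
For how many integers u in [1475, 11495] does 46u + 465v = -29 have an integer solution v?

22

gcd(465, 46) = 1.
By Bézout, 46×(91) + 465×(-9) = 1.
Particular solution: (151, -15).
General solution: u = 151 + 465t, v = -15 - 46t for integer t.
1475 ≤ 151 + 465t ≤ 11495 gives t ∈ [3, 24], which is 22 values.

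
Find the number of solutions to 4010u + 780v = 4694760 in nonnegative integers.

gcd(4010, 780) = 10  (4010 = 5*780 + 110, 780 = 7*110 + 10, 110 = 11*10).
Back-substituting, 4010*(-7) + 780*(36) = 10.
Scale by 469476: one solution is (-3286332, 16901136). Reduce u mod 78: (42, 5803).
General: u = 42 + 78t, v = 5803 - 401t.
u ≥ 0 ⇒ t ≥ 0; v ≥ 0 ⇒ t ≤ 14. So t ∈ [0, 14]: 15 solutions.

15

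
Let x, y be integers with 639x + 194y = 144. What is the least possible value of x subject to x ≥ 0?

74

gcd(639, 194) = 1  (639 = 3·194 + 57, 194 = 3·57 + 23, 57 = 2·23 + 11, 23 = 2·11 + 1, 11 = 11·1).
1 divides 144, so solutions exist.
Back-substituting, 639·(-17) + 194·(56) = 1.
Scale by 144/1 = 144: (x₀, y₀) = (-2448, 8064).
General solution: x = -2448 + 194t, y = 8064 - 639t for integer t.
x ≥ 0: smallest is -2448 mod 194 = 74 (at t = 13), with y = -243.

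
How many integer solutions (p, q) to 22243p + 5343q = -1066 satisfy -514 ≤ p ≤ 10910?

gcd(22243, 5343) = 13.
By Bézout, 22243*(-92) + 5343*(383) = 13.
Particular solution: (146, -608).
General solution: p = 146 + 411t, q = -608 - 1711t for integer t.
-514 ≤ 146 + 411t ≤ 10910 gives t ∈ [-1, 26], which is 28 values.

28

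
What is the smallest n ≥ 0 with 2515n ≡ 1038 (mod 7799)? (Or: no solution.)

gcd(7799, 2515) = 1  (7799 = 3*2515 + 254, 2515 = 9*254 + 229, 254 = 1*229 + 25, 229 = 9*25 + 4, 25 = 6*4 + 1, 4 = 4*1).
1 divides 1038, so solutions exist.
Back-substituting, 2515*(-1873) + 7799*(604) = 1.
So 2515*(-1873) ≡ 1 (mod 7799); multiply by 1038: n ≡ -1944174 (mod 7799).
Smallest nonnegative: n = -1944174 mod 7799 = 5576.

5576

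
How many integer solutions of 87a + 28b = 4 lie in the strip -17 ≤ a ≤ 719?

gcd(87, 28) = 1  (87 = 3·28 + 3, 28 = 9·3 + 1, 3 = 3·1).
Back-substituting, 87·(-9) + 28·(28) = 1.
Scale by 4: particular solution (-36, 112); reduce a mod 28: (20, -62).
General solution: a = 20 + 28t, b = -62 - 87t for integer t.
-17 ≤ 20 + 28t ≤ 719 gives t ∈ [-1, 24], which is 26 values.

26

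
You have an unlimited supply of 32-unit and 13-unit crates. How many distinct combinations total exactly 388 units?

Need nonnegative integers with 32j + 13k = 388.
gcd(32, 13) = 1, and 32·(-2) + 13·(5) = 1.
So (j₀, k₀) = (-776, 1940); general j = -776 + 13t, k = 1940 - 32t.
j ≥ 0 ⇒ t ≥ 60; k ≥ 0 ⇒ t ≤ 60. That's 1 value of t.

1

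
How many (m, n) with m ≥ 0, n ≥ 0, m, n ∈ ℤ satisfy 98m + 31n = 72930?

24

gcd(98, 31):
  98 = 3·31 + 5
  31 = 6·5 + 1
  5 = 5·1
so gcd(98, 31) = 1.
Back-substitute for Bézout coefficients:
  1 = 31 - 6·5
  ... = 98·(-6) + 31·(19)
Scale by 72930: one solution is (-437580, 1385670). Reduce m mod 31: (16, 2302).
General: m = 16 + 31t, n = 2302 - 98t.
m ≥ 0 ⇒ t ≥ 0; n ≥ 0 ⇒ t ≤ 23. So t ∈ [0, 23]: 24 solutions.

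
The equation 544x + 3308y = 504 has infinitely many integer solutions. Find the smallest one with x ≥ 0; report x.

gcd(3308, 544) = 4.
4 divides 504, so solutions exist.
By Bézout, 544·(225) + 3308·(-37) = 4.
Scale by 504/4 = 126: (x₀, y₀) = (28350, -4662).
General solution: x = 28350 + 827t, y = -4662 - 136t for integer t.
x ≥ 0: smallest is 28350 mod 827 = 232 (at t = -34), with y = -38.

232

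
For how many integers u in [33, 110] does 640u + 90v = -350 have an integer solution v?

9

gcd(640, 90) = 10  (640 = 7×90 + 10, 90 = 9×10).
Back-substituting, 640×(1) + 90×(-7) = 10.
Scale by -35: particular solution (-35, 245); reduce u mod 9: (1, -11).
General solution: u = 1 + 9t, v = -11 - 64t for integer t.
33 ≤ 1 + 9t ≤ 110 gives t ∈ [4, 12], which is 9 values.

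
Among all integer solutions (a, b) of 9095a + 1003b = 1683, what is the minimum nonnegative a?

gcd(9095, 1003) = 17  (9095 = 9×1003 + 68, 1003 = 14×68 + 51, 68 = 1×51 + 17, 51 = 3×17).
17 divides 1683, so solutions exist.
Back-substituting, 9095×(15) + 1003×(-136) = 17.
Scale by 1683/17 = 99: (a₀, b₀) = (1485, -13464).
General solution: a = 1485 + 59t, b = -13464 - 535t for integer t.
a ≥ 0: smallest is 1485 mod 59 = 10 (at t = -25), with b = -89.

10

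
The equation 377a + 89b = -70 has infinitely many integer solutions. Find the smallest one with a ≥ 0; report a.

56

gcd(377, 89) = 1.
1 divides -70, so solutions exist.
By Bézout, 377*(17) + 89*(-72) = 1.
Scale by -70/1 = -70: (a₀, b₀) = (-1190, 5040).
General solution: a = -1190 + 89t, b = 5040 - 377t for integer t.
a ≥ 0: smallest is -1190 mod 89 = 56 (at t = 14), with b = -238.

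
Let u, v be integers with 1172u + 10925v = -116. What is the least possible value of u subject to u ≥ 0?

gcd(10925, 1172) = 1.
1 divides -116, so solutions exist.
By Bézout, 1172*(1333) + 10925*(-143) = 1.
Scale by -116/1 = -116: (u₀, v₀) = (-154628, 16588).
General solution: u = -154628 + 10925t, v = 16588 - 1172t for integer t.
u ≥ 0: smallest is -154628 mod 10925 = 9247 (at t = 15), with v = -992.

9247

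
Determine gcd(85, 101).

gcd(101, 85):
  101 = 1*85 + 16
  85 = 5*16 + 5
  16 = 3*5 + 1
  5 = 5*1
so gcd(101, 85) = 1.

1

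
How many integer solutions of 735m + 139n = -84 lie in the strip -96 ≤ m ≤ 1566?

12

gcd(735, 139) = 1.
By Bézout, 735·(-66) + 139·(349) = 1.
Particular solution: (123, -651).
General solution: m = 123 + 139t, n = -651 - 735t for integer t.
-96 ≤ 123 + 139t ≤ 1566 gives t ∈ [-1, 10], which is 12 values.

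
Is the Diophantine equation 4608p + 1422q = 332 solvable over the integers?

no

gcd(4608, 1422) = 18  (4608 = 3·1422 + 342, 1422 = 4·342 + 54, 342 = 6·54 + 18, 54 = 3·18).
18 does not divide 332 (remainder 8), so no integer solutions.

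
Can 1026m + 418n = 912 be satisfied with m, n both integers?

gcd(1026, 418) = 38  (1026 = 2×418 + 190, 418 = 2×190 + 38, 190 = 5×38).
38 divides 912, so integer solutions exist.

yes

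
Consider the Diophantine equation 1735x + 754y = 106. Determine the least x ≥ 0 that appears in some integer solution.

698

gcd(1735, 754) = 1  (1735 = 2×754 + 227, 754 = 3×227 + 73, 227 = 3×73 + 8, 73 = 9×8 + 1, 8 = 8×1).
1 divides 106, so solutions exist.
Back-substituting, 1735×(-93) + 754×(214) = 1.
Scale by 106/1 = 106: (x₀, y₀) = (-9858, 22684).
General solution: x = -9858 + 754t, y = 22684 - 1735t for integer t.
x ≥ 0: smallest is -9858 mod 754 = 698 (at t = 14), with y = -1606.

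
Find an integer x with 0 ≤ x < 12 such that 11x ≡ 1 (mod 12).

11

gcd(12, 11) = 1.
By Bézout, 11*(-1) + 12*(1) = 1.
So 11*-1 ≡ 1 (mod 12), and -1 mod 12 = 11.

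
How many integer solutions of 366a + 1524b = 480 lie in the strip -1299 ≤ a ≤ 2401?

14

gcd(1524, 366) = 6  (1524 = 4·366 + 60, 366 = 6·60 + 6, 60 = 10·6).
Back-substituting, 366·(25) + 1524·(-6) = 6.
Scale by 80: particular solution (2000, -480); reduce a mod 254: (222, -53).
General solution: a = 222 + 254t, b = -53 - 61t for integer t.
-1299 ≤ 222 + 254t ≤ 2401 gives t ∈ [-5, 8], which is 14 values.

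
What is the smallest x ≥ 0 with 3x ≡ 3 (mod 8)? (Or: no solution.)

gcd(8, 3) = 1.
1 divides 3, so solutions exist.
By Bézout, 3×(3) + 8×(-1) = 1.
So 3×(3) ≡ 1 (mod 8); multiply by 3: x ≡ 9 (mod 8).
Smallest nonnegative: x = 9 mod 8 = 1.

1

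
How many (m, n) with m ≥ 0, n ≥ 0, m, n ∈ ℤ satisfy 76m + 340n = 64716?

gcd(340, 76) = 4  (340 = 4×76 + 36, 76 = 2×36 + 4, 36 = 9×4).
Back-substituting, 76×(9) + 340×(-2) = 4.
Scale by 16179: one solution is (145611, -32358). Reduce m mod 85: (6, 189).
General: m = 6 + 85t, n = 189 - 19t.
m ≥ 0 ⇒ t ≥ 0; n ≥ 0 ⇒ t ≤ 9. So t ∈ [0, 9]: 10 solutions.

10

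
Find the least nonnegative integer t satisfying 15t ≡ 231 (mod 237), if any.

gcd(237, 15) = 3  (237 = 15*15 + 12, 15 = 1*12 + 3, 12 = 4*3).
3 divides 231, so solutions exist.
Back-substituting, 15*(16) + 237*(-1) = 3.
So 15*(16) ≡ 3 (mod 237); multiply by 77: t ≡ 1232 (mod 79).
Smallest nonnegative: t = 1232 mod 79 = 47.

47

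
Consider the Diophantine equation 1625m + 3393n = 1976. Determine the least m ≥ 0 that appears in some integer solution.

91

gcd(3393, 1625) = 13  (3393 = 2×1625 + 143, 1625 = 11×143 + 52, 143 = 2×52 + 39, 52 = 1×39 + 13, 39 = 3×13).
13 divides 1976, so solutions exist.
Back-substituting, 1625×(71) + 3393×(-34) = 13.
Scale by 1976/13 = 152: (m₀, n₀) = (10792, -5168).
General solution: m = 10792 + 261t, n = -5168 - 125t for integer t.
m ≥ 0: smallest is 10792 mod 261 = 91 (at t = -41), with n = -43.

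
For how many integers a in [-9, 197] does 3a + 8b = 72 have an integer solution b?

26

gcd(8, 3) = 1  (8 = 2*3 + 2, 3 = 1*2 + 1, 2 = 2*1).
Back-substituting, 3*(3) + 8*(-1) = 1.
Scale by 72: particular solution (216, -72); reduce a mod 8: (0, 9).
General solution: a = 0 + 8t, b = 9 - 3t for integer t.
-9 ≤ 0 + 8t ≤ 197 gives t ∈ [-1, 24], which is 26 values.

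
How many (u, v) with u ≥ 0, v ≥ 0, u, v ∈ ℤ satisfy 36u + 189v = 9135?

12

gcd(189, 36) = 9  (189 = 5*36 + 9, 36 = 4*9).
Back-substituting, 36*(-5) + 189*(1) = 9.
Scale by 1015: one solution is (-5075, 1015). Reduce u mod 21: (7, 47).
General: u = 7 + 21t, v = 47 - 4t.
u ≥ 0 ⇒ t ≥ 0; v ≥ 0 ⇒ t ≤ 11. So t ∈ [0, 11]: 12 solutions.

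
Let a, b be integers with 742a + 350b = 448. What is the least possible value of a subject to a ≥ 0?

19

gcd(742, 350) = 14  (742 = 2×350 + 42, 350 = 8×42 + 14, 42 = 3×14).
14 divides 448, so solutions exist.
Back-substituting, 742×(-8) + 350×(17) = 14.
Scale by 448/14 = 32: (a₀, b₀) = (-256, 544).
General solution: a = -256 + 25t, b = 544 - 53t for integer t.
a ≥ 0: smallest is -256 mod 25 = 19 (at t = 11), with b = -39.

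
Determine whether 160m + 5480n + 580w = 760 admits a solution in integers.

yes

gcd(5480, 160) = 40  (5480 = 34·160 + 40, 160 = 4·40).
gcd(40, 580) = 20.
20 divides 760, so integer solutions exist.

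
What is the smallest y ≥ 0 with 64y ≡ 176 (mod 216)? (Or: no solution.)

gcd(216, 64) = 8.
8 divides 176, so solutions exist.
By Bézout, 64·(-10) + 216·(3) = 8.
So 64·(-10) ≡ 8 (mod 216); multiply by 22: y ≡ -220 (mod 27).
Smallest nonnegative: y = -220 mod 27 = 23.

23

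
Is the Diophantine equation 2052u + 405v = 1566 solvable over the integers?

gcd(2052, 405) = 27  (2052 = 5·405 + 27, 405 = 15·27).
27 divides 1566, so integer solutions exist.

yes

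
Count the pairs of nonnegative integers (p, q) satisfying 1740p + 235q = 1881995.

gcd(1740, 235) = 5.
By Bézout, 1740*(5) + 235*(-37) = 5.
One solution: (21, 7853).
General: p = 21 + 47t, q = 7853 - 348t.
p ≥ 0 ⇒ t ≥ 0; q ≥ 0 ⇒ t ≤ 22. So t ∈ [0, 22]: 23 solutions.

23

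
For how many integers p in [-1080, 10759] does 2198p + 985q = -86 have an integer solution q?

gcd(2198, 985) = 1.
By Bézout, 2198*(-108) + 985*(241) = 1.
Particular solution: (423, -944).
General solution: p = 423 + 985t, q = -944 - 2198t for integer t.
-1080 ≤ 423 + 985t ≤ 10759 gives t ∈ [-1, 10], which is 12 values.

12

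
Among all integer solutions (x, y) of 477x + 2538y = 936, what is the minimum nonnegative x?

gcd(2538, 477):
  2538 = 5*477 + 153
  477 = 3*153 + 18
  153 = 8*18 + 9
  18 = 2*9
so gcd(2538, 477) = 9.
9 divides 936, so solutions exist.
Back-substitute for Bézout coefficients:
  9 = 153 - 8*18
  ... = 477*(-133) + 2538*(25)
Scale by 936/9 = 104: (x₀, y₀) = (-13832, 2600).
General solution: x = -13832 + 282t, y = 2600 - 53t for integer t.
x ≥ 0: smallest is -13832 mod 282 = 268 (at t = 50), with y = -50.

268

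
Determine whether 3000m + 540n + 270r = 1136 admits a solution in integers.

gcd(3000, 540) = 60  (3000 = 5×540 + 300, 540 = 1×300 + 240, 300 = 1×240 + 60, 240 = 4×60).
gcd(60, 270) = 30.
30 does not divide 1136 (remainder 26), so no integer solutions.

no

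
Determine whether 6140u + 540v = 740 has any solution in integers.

yes

gcd(6140, 540) = 20.
20 divides 740, so integer solutions exist.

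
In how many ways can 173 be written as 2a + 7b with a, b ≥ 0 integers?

12

gcd(7, 2):
  7 = 3×2 + 1
  2 = 2×1
so gcd(7, 2) = 1.
Back-substitute for Bézout coefficients:
  1 = 7 - 3×2
  ... = 2×(-3) + 7×(1)
Scale by 173: one solution is (-519, 173). Reduce a mod 7: (6, 23).
General: a = 6 + 7t, b = 23 - 2t.
a ≥ 0 ⇒ t ≥ 0; b ≥ 0 ⇒ t ≤ 11. So t ∈ [0, 11]: 12 solutions.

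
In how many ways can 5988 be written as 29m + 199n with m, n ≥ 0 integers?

1

gcd(199, 29):
  199 = 6·29 + 25
  29 = 1·25 + 4
  25 = 6·4 + 1
  4 = 4·1
so gcd(199, 29) = 1.
Back-substitute for Bézout coefficients:
  1 = 25 - 6·4
  ... = 29·(-48) + 199·(7)
Scale by 5988: one solution is (-287424, 41916). Reduce m mod 199: (131, 11).
General: m = 131 + 199t, n = 11 - 29t.
m ≥ 0 ⇒ t ≥ 0; n ≥ 0 ⇒ t ≤ 0. So t ∈ [0, 0]: 1 solution.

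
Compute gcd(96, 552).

gcd(552, 96):
  552 = 5*96 + 72
  96 = 1*72 + 24
  72 = 3*24
so gcd(552, 96) = 24.

24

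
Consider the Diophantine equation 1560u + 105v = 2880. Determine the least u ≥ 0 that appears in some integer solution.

4

gcd(1560, 105):
  1560 = 14*105 + 90
  105 = 1*90 + 15
  90 = 6*15
so gcd(1560, 105) = 15.
15 divides 2880, so solutions exist.
Back-substitute for Bézout coefficients:
  15 = 105 - 1*90
  ... = 1560*(-1) + 105*(15)
Scale by 2880/15 = 192: (u₀, v₀) = (-192, 2880).
General solution: u = -192 + 7t, v = 2880 - 104t for integer t.
u ≥ 0: smallest is -192 mod 7 = 4 (at t = 28), with v = -32.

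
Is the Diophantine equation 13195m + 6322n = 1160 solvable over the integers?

gcd(13195, 6322) = 29.
29 divides 1160, so integer solutions exist.

yes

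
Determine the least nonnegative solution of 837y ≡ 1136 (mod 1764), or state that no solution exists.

gcd(1764, 837):
  1764 = 2·837 + 90
  837 = 9·90 + 27
  90 = 3·27 + 9
  27 = 3·9
so gcd(1764, 837) = 9.
9 does not divide 1136, so the congruence has no solution.

no solution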